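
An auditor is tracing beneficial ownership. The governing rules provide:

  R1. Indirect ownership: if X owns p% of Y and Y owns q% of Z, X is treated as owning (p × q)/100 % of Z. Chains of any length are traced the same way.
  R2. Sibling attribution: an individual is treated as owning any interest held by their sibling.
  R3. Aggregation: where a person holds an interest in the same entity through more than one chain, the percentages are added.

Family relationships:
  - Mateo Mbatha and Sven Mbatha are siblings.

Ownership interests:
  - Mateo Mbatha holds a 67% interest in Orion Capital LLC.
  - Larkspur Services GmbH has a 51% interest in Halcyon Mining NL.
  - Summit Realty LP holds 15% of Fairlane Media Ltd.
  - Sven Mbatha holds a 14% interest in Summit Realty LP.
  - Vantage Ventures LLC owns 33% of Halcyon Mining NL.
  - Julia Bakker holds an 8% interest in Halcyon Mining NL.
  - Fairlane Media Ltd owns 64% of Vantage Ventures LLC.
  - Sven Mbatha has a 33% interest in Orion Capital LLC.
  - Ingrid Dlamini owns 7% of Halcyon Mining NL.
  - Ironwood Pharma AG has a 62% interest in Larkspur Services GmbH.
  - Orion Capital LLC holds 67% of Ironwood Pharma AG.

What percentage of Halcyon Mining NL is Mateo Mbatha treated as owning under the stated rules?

By sibling attribution (R2), Mateo Mbatha is treated as also owning Sven Mbatha's interest in Orion Capital LLC, giving 67% + 33% = 100%.
By sibling attribution (R2), Mateo Mbatha is treated as owning Sven Mbatha's 14% interest in Summit Realty LP.
Chain via Orion Capital LLC → Ironwood Pharma AG → Larkspur Services GmbH (R1): 100% × 67% × 62% × 51% = 21.1854% of Halcyon Mining NL.
Chain via Summit Realty LP → Fairlane Media Ltd → Vantage Ventures LLC (R1): 14% × 15% × 64% × 33% = 0.44352% of Halcyon Mining NL.
Aggregating (R3): 21.1854% + 0.44352% = 21.62892%.

21.62892%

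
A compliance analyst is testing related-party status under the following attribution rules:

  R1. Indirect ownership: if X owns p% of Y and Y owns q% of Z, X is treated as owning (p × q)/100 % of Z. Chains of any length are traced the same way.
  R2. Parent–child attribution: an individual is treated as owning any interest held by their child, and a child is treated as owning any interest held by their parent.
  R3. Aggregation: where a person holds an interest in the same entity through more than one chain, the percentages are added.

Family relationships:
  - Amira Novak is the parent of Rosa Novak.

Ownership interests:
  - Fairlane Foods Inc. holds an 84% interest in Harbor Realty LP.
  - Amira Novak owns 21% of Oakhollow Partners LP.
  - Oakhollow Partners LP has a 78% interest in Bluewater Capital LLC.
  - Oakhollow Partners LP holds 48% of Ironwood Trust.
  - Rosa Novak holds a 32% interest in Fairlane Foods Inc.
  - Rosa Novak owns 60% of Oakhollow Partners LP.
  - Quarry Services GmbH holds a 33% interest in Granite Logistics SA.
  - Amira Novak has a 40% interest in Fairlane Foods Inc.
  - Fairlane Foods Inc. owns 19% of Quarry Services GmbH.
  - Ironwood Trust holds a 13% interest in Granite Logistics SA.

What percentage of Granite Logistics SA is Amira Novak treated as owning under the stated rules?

9.5688%

By parent–child attribution (R2), Amira Novak is treated as also owning Rosa Novak's interest in Fairlane Foods Inc, giving 40% + 32% = 72%.
By parent–child attribution (R2), Amira Novak is treated as also owning Rosa Novak's interest in Oakhollow Partners LP, giving 21% + 60% = 81%.
Chain via Fairlane Foods Inc. → Quarry Services GmbH (R1): 72% × 19% × 33% = 4.5144% of Granite Logistics SA.
Chain via Oakhollow Partners LP → Ironwood Trust (R1): 81% × 48% × 13% = 5.0544% of Granite Logistics SA.
Aggregating (R3): 4.5144% + 5.0544% = 9.5688%.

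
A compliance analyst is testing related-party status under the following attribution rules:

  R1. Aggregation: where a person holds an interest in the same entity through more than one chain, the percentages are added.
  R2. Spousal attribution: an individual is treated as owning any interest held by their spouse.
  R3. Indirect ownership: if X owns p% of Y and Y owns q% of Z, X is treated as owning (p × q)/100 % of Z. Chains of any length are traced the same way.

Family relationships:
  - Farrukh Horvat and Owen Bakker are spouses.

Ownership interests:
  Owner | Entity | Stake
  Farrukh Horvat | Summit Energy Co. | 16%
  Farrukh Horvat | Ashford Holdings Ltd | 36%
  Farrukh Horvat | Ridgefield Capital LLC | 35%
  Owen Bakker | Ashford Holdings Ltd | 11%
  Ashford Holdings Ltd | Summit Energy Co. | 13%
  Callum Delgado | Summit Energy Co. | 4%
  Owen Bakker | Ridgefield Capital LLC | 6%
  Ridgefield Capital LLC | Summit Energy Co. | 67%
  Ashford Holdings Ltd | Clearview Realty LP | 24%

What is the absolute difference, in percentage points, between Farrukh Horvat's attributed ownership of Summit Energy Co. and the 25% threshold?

By spousal attribution (R2), Farrukh Horvat is treated as also owning Owen Bakker's interest in Ridgefield Capital LLC, giving 35% + 6% = 41%.
By spousal attribution (R2), Farrukh Horvat is treated as also owning Owen Bakker's interest in Ashford Holdings Ltd, giving 36% + 11% = 47%.
Chain via Ridgefield Capital LLC (R3): 41% × 67% = 27.47% of Summit Energy Co.
Chain via Ashford Holdings Ltd (R3): 47% × 13% = 6.11% of Summit Energy Co.
Direct interest in Summit Energy Co: 16%.
Aggregating (R1): 27.47% + 6.11% + 16% = 49.58%.
49.58% exceeds the 25% threshold by 24.58 percentage points.

24.58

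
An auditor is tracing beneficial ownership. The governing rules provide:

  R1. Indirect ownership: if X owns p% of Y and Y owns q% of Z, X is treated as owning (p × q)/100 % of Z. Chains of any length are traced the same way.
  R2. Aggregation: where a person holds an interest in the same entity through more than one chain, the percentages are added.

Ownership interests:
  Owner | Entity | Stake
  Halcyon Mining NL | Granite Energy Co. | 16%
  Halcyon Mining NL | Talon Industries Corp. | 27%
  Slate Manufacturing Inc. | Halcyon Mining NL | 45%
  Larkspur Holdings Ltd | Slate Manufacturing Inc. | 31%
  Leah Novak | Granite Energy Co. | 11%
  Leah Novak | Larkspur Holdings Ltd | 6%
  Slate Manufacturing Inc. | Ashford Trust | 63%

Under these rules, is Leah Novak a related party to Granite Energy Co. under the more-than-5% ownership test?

Yes

Chain via Larkspur Holdings Ltd → Slate Manufacturing Inc. → Halcyon Mining NL (R1): 6% × 31% × 45% × 16% = 0.13392% of Granite Energy Co.
Direct interest in Granite Energy Co: 11%.
Aggregating (R2): 0.13392% + 11% = 11.13392%.
11.13392% exceeds the 5% threshold, so Leah is a related party to Granite Energy Co.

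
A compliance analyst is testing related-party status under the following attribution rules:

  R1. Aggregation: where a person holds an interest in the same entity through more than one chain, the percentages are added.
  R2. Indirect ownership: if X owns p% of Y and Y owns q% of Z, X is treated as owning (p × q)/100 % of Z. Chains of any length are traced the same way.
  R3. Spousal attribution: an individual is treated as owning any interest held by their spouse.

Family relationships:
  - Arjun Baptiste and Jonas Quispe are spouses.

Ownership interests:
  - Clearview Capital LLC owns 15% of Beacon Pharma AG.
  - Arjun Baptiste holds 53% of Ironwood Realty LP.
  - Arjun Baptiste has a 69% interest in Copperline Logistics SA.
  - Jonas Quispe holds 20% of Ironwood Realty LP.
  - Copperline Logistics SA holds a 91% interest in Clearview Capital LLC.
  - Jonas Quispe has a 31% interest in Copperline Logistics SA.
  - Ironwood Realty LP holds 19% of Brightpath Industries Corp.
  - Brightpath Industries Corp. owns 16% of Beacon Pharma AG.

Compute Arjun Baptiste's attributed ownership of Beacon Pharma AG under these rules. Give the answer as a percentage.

By spousal attribution (R3), Arjun Baptiste is treated as also owning Jonas Quispe's interest in Ironwood Realty LP, giving 53% + 20% = 73%.
By spousal attribution (R3), Arjun Baptiste is treated as also owning Jonas Quispe's interest in Copperline Logistics SA, giving 69% + 31% = 100%.
Chain via Ironwood Realty LP → Brightpath Industries Corp. (R2): 73% × 19% × 16% = 2.2192% of Beacon Pharma AG.
Chain via Copperline Logistics SA → Clearview Capital LLC (R2): 100% × 91% × 15% = 13.65% of Beacon Pharma AG.
Aggregating (R1): 2.2192% + 13.65% = 15.8692%.

15.8692%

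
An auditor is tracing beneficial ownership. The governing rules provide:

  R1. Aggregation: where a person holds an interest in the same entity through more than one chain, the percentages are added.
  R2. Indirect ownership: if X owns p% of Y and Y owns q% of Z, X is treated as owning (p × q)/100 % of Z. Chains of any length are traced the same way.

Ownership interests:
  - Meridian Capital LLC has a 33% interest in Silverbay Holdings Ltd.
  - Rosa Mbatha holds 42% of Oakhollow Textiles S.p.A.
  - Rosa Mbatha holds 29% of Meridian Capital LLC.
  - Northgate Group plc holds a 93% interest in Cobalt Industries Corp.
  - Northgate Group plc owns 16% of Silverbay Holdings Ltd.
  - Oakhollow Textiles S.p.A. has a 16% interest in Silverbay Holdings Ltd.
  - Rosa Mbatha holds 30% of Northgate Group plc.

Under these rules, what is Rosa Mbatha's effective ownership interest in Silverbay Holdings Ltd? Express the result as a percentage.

21.09%

Chain via Northgate Group plc (R2): 30% × 16% = 4.8% of Silverbay Holdings Ltd.
Chain via Oakhollow Textiles S.p.A. (R2): 42% × 16% = 6.72% of Silverbay Holdings Ltd.
Chain via Meridian Capital LLC (R2): 29% × 33% = 9.57% of Silverbay Holdings Ltd.
Aggregating (R1): 4.8% + 6.72% + 9.57% = 21.09%.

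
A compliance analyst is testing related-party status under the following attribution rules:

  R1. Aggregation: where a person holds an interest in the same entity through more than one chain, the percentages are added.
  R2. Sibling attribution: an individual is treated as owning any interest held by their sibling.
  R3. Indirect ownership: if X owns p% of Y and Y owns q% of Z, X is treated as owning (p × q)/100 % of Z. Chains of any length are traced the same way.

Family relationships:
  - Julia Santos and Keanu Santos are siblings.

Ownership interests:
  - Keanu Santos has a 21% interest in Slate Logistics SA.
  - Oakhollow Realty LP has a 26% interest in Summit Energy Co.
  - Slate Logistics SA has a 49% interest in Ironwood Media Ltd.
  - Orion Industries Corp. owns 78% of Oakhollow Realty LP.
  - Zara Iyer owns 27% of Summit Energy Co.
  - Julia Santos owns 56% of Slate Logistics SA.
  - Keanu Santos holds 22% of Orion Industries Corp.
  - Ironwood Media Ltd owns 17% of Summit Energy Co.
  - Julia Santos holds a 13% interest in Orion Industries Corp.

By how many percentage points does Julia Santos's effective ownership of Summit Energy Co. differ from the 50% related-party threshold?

36.4879

By sibling attribution (R2), Julia Santos is treated as also owning Keanu Santos's interest in Slate Logistics SA, giving 56% + 21% = 77%.
By sibling attribution (R2), Julia Santos is treated as also owning Keanu Santos's interest in Orion Industries Corp, giving 13% + 22% = 35%.
Chain via Slate Logistics SA → Ironwood Media Ltd (R3): 77% × 49% × 17% = 6.4141% of Summit Energy Co.
Chain via Orion Industries Corp. → Oakhollow Realty LP (R3): 35% × 78% × 26% = 7.098% of Summit Energy Co.
Aggregating (R1): 6.4141% + 7.098% = 13.5121%.
13.5121% falls short of the 50% threshold by 36.4879 percentage points.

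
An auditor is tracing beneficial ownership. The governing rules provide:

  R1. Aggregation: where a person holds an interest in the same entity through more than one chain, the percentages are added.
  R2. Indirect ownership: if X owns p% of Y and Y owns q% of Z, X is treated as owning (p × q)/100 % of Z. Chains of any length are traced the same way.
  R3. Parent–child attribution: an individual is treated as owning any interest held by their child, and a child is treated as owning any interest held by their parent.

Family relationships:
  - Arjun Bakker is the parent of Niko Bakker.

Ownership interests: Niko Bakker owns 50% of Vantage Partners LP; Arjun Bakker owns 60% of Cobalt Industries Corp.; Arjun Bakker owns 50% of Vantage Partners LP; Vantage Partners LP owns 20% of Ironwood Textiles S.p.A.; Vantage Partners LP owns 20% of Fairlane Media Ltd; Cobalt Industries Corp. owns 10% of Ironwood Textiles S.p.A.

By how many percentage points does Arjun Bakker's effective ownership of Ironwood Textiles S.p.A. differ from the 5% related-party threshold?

21

By parent–child attribution (R3), Arjun Bakker is treated as also owning Niko Bakker's interest in Vantage Partners LP, giving 50% + 50% = 100%.
Chain via Cobalt Industries Corp. (R2): 60% × 10% = 6% of Ironwood Textiles S.p.A.
Chain via Vantage Partners LP (R2): 100% × 20% = 20% of Ironwood Textiles S.p.A.
Aggregating (R1): 6% + 20% = 26%.
26% exceeds the 5% threshold by 21 percentage points.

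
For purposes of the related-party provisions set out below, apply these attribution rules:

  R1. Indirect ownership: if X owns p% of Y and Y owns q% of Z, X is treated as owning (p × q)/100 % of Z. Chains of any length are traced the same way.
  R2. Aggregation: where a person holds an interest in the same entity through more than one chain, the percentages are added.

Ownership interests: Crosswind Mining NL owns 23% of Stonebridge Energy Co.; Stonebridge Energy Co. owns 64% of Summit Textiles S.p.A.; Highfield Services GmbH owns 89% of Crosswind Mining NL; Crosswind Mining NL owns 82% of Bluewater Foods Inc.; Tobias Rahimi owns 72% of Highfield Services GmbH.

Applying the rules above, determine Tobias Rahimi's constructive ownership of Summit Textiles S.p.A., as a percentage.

Chain via Highfield Services GmbH → Crosswind Mining NL → Stonebridge Energy Co. (R1): 72% × 89% × 23% × 64% = 9.432576% of Summit Textiles S.p.A.

9.432576%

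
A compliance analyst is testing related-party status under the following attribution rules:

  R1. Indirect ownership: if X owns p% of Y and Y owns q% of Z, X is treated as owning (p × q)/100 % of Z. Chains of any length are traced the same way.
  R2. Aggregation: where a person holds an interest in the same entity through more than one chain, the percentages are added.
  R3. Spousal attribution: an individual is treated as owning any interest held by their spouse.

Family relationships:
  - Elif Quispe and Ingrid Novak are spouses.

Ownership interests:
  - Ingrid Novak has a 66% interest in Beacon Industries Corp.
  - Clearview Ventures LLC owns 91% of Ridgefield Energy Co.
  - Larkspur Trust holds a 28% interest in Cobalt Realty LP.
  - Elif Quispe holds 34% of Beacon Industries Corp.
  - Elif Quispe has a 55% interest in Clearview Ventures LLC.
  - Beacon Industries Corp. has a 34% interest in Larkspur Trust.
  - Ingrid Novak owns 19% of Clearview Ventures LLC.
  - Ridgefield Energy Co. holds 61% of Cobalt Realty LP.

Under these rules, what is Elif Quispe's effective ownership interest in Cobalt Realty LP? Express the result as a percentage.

By spousal attribution (R3), Elif Quispe is treated as also owning Ingrid Novak's interest in Beacon Industries Corp, giving 34% + 66% = 100%.
By spousal attribution (R3), Elif Quispe is treated as also owning Ingrid Novak's interest in Clearview Ventures LLC, giving 55% + 19% = 74%.
Chain via Beacon Industries Corp. → Larkspur Trust (R1): 100% × 34% × 28% = 9.52% of Cobalt Realty LP.
Chain via Clearview Ventures LLC → Ridgefield Energy Co. (R1): 74% × 91% × 61% = 41.0774% of Cobalt Realty LP.
Aggregating (R2): 9.52% + 41.0774% = 50.5974%.

50.5974%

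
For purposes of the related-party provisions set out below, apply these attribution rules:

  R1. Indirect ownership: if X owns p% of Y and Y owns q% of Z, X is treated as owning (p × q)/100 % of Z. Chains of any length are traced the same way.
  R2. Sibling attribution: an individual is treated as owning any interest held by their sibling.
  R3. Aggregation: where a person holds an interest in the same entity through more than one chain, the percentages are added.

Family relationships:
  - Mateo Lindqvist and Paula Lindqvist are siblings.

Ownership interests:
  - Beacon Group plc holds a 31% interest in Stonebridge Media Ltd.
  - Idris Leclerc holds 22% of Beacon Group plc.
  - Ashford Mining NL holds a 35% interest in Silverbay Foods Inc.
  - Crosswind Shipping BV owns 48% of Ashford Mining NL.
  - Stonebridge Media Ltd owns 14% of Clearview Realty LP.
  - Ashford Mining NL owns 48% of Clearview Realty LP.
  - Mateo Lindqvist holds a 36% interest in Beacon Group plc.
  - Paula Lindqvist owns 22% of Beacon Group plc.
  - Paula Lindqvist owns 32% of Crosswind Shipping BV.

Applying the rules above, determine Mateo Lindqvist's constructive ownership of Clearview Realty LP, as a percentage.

By sibling attribution (R2), Mateo Lindqvist is treated as also owning Paula Lindqvist's interest in Beacon Group plc, giving 36% + 22% = 58%.
By sibling attribution (R2), Mateo Lindqvist is treated as owning Paula Lindqvist's 32% interest in Crosswind Shipping BV.
Chain via Beacon Group plc → Stonebridge Media Ltd (R1): 58% × 31% × 14% = 2.5172% of Clearview Realty LP.
Chain via Crosswind Shipping BV → Ashford Mining NL (R1): 32% × 48% × 48% = 7.3728% of Clearview Realty LP.
Aggregating (R3): 2.5172% + 7.3728% = 9.89%.

9.89%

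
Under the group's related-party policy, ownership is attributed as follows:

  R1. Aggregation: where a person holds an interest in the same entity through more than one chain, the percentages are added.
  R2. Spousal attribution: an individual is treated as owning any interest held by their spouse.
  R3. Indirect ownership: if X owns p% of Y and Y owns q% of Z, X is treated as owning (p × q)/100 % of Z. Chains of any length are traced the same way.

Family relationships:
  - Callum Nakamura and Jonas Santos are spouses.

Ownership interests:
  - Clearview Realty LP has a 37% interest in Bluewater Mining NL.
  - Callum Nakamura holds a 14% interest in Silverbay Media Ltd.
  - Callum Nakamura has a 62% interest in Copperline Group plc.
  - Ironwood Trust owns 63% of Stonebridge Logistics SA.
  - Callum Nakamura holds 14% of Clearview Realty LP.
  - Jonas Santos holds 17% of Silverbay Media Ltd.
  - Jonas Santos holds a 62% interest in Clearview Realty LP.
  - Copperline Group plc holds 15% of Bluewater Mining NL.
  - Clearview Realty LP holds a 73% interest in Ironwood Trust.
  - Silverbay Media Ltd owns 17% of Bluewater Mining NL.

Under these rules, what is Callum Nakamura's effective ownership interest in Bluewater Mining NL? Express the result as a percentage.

By spousal attribution (R2), Callum Nakamura is treated as also owning Jonas Santos's interest in Clearview Realty LP, giving 14% + 62% = 76%.
By spousal attribution (R2), Callum Nakamura is treated as also owning Jonas Santos's interest in Silverbay Media Ltd, giving 14% + 17% = 31%.
Chain via Clearview Realty LP (R3): 76% × 37% = 28.12% of Bluewater Mining NL.
Chain via Copperline Group plc (R3): 62% × 15% = 9.3% of Bluewater Mining NL.
Chain via Silverbay Media Ltd (R3): 31% × 17% = 5.27% of Bluewater Mining NL.
Aggregating (R1): 28.12% + 9.3% + 5.27% = 42.69%.

42.69%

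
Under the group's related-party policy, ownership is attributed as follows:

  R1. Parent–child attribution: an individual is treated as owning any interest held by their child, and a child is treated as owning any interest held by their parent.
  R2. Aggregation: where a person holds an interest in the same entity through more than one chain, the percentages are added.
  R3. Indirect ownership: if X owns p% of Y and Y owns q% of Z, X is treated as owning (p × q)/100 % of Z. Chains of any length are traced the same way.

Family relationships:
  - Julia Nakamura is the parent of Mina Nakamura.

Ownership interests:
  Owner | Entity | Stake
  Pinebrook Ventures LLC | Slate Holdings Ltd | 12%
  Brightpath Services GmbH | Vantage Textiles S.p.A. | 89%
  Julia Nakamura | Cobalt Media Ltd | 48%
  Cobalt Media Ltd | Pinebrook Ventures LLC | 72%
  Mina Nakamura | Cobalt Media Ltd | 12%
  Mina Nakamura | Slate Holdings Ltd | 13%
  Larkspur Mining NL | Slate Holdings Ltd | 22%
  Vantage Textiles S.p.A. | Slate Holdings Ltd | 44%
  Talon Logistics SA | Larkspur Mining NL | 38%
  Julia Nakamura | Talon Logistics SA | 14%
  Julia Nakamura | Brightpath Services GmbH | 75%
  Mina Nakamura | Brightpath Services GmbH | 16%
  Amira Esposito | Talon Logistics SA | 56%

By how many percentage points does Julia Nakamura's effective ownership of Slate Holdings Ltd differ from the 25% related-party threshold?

By parent–child attribution (R1), Julia Nakamura is treated as also owning Mina Nakamura's interest in Cobalt Media Ltd, giving 48% + 12% = 60%.
By parent–child attribution (R1), Julia Nakamura is treated as also owning Mina Nakamura's interest in Brightpath Services GmbH, giving 75% + 16% = 91%.
By parent–child attribution (R1), Julia Nakamura is treated as owning Mina Nakamura's 13% interest in Slate Holdings Ltd.
Chain via Cobalt Media Ltd → Pinebrook Ventures LLC (R3): 60% × 72% × 12% = 5.184% of Slate Holdings Ltd.
Chain via Brightpath Services GmbH → Vantage Textiles S.p.A. (R3): 91% × 89% × 44% = 35.6356% of Slate Holdings Ltd.
Chain via Talon Logistics SA → Larkspur Mining NL (R3): 14% × 38% × 22% = 1.1704% of Slate Holdings Ltd.
Direct interest in Slate Holdings Ltd: 13%.
Aggregating (R2): 5.184% + 35.6356% + 1.1704% + 13% = 54.99%.
54.99% exceeds the 25% threshold by 29.99 percentage points.

29.99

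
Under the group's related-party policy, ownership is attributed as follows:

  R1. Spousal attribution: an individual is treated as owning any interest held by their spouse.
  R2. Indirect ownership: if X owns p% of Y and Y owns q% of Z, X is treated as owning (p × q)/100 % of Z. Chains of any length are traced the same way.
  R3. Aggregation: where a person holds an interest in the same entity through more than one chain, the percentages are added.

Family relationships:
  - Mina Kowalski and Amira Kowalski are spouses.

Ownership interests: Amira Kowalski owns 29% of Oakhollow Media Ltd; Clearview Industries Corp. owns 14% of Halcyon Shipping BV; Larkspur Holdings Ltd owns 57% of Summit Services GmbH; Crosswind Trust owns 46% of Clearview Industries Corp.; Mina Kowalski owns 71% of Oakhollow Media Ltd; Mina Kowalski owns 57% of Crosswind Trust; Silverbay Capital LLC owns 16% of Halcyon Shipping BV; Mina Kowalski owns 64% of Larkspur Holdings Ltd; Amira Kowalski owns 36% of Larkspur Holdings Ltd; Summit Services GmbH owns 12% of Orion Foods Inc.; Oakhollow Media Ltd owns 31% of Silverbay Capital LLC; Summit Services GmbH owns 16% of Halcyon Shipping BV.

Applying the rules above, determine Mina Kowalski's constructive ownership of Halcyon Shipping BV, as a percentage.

17.7508%

By spousal attribution (R1), Mina Kowalski is treated as also owning Amira Kowalski's interest in Oakhollow Media Ltd, giving 71% + 29% = 100%.
By spousal attribution (R1), Mina Kowalski is treated as also owning Amira Kowalski's interest in Larkspur Holdings Ltd, giving 64% + 36% = 100%.
Chain via Crosswind Trust → Clearview Industries Corp. (R2): 57% × 46% × 14% = 3.6708% of Halcyon Shipping BV.
Chain via Oakhollow Media Ltd → Silverbay Capital LLC (R2): 100% × 31% × 16% = 4.96% of Halcyon Shipping BV.
Chain via Larkspur Holdings Ltd → Summit Services GmbH (R2): 100% × 57% × 16% = 9.12% of Halcyon Shipping BV.
Aggregating (R3): 3.6708% + 4.96% + 9.12% = 17.7508%.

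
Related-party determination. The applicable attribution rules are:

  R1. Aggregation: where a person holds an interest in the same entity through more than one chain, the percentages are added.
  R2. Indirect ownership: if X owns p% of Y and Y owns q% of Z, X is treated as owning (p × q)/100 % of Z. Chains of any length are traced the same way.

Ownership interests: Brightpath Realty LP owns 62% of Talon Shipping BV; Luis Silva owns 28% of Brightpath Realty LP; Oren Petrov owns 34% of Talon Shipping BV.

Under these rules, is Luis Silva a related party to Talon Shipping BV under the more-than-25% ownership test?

Chain via Brightpath Realty LP (R2): 28% × 62% = 17.36% of Talon Shipping BV.
17.36% does not exceed the 25% threshold, so Luis is not a related party to Talon Shipping BV.

No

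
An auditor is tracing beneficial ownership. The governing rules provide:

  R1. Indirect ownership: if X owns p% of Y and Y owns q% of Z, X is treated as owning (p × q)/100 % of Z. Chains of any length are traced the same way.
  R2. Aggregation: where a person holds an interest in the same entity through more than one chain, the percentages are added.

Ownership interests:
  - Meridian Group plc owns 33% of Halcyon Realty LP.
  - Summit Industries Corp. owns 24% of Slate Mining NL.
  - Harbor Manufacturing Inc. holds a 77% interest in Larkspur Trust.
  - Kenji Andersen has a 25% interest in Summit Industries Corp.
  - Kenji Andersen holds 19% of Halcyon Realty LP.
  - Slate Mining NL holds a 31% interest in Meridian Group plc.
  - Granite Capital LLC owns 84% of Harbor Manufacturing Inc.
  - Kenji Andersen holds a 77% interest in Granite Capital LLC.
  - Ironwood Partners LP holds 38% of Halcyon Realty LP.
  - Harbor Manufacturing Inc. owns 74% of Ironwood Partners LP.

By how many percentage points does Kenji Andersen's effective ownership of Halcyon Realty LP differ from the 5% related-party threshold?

Chain via Granite Capital LLC → Harbor Manufacturing Inc. → Ironwood Partners LP (R1): 77% × 84% × 74% × 38% = 18.188016% of Halcyon Realty LP.
Chain via Summit Industries Corp. → Slate Mining NL → Meridian Group plc (R1): 25% × 24% × 31% × 33% = 0.6138% of Halcyon Realty LP.
Direct interest in Halcyon Realty LP: 19%.
Aggregating (R2): 18.188016% + 0.6138% + 19% = 37.801816%.
37.801816% exceeds the 5% threshold by 32.801816 percentage points.

32.801816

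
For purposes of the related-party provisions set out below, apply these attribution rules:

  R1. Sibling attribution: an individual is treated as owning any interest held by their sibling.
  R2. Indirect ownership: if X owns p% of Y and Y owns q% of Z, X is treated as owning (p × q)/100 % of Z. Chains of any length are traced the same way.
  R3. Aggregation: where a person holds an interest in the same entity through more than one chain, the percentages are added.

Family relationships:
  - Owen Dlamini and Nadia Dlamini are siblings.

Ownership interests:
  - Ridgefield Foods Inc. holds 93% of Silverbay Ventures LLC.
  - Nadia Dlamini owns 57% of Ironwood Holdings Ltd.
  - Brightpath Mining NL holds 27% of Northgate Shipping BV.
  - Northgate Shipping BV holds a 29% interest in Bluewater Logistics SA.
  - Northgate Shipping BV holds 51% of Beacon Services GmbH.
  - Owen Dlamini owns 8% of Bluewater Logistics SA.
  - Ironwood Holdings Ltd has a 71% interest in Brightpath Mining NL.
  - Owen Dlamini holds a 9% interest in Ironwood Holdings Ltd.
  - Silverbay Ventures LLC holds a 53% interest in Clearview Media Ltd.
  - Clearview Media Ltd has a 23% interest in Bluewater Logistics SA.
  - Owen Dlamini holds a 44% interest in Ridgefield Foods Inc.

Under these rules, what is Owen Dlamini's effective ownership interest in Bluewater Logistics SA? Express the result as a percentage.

By sibling attribution (R1), Owen Dlamini is treated as also owning Nadia Dlamini's interest in Ironwood Holdings Ltd, giving 9% + 57% = 66%.
Chain via Ridgefield Foods Inc. → Silverbay Ventures LLC → Clearview Media Ltd (R2): 44% × 93% × 53% × 23% = 4.988148% of Bluewater Logistics SA.
Chain via Ironwood Holdings Ltd → Brightpath Mining NL → Northgate Shipping BV (R2): 66% × 71% × 27% × 29% = 3.669138% of Bluewater Logistics SA.
Direct interest in Bluewater Logistics SA: 8%.
Aggregating (R3): 4.988148% + 3.669138% + 8% = 16.657286%.

16.657286%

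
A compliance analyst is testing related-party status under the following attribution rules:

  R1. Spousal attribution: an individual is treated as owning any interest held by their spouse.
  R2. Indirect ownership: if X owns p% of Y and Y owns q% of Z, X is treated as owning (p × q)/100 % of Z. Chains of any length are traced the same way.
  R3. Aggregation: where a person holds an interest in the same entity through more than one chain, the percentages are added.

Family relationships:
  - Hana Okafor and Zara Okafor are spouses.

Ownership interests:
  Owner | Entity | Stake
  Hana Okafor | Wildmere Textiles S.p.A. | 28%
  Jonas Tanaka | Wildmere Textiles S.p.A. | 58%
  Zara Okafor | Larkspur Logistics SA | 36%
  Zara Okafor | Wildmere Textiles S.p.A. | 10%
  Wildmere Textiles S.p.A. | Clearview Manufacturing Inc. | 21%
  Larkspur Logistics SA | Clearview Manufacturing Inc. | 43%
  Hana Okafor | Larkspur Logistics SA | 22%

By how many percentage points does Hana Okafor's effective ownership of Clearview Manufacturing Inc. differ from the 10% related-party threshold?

By spousal attribution (R1), Hana Okafor is treated as also owning Zara Okafor's interest in Larkspur Logistics SA, giving 22% + 36% = 58%.
By spousal attribution (R1), Hana Okafor is treated as also owning Zara Okafor's interest in Wildmere Textiles S.p.A, giving 28% + 10% = 38%.
Chain via Larkspur Logistics SA (R2): 58% × 43% = 24.94% of Clearview Manufacturing Inc.
Chain via Wildmere Textiles S.p.A. (R2): 38% × 21% = 7.98% of Clearview Manufacturing Inc.
Aggregating (R3): 24.94% + 7.98% = 32.92%.
32.92% exceeds the 10% threshold by 22.92 percentage points.

22.92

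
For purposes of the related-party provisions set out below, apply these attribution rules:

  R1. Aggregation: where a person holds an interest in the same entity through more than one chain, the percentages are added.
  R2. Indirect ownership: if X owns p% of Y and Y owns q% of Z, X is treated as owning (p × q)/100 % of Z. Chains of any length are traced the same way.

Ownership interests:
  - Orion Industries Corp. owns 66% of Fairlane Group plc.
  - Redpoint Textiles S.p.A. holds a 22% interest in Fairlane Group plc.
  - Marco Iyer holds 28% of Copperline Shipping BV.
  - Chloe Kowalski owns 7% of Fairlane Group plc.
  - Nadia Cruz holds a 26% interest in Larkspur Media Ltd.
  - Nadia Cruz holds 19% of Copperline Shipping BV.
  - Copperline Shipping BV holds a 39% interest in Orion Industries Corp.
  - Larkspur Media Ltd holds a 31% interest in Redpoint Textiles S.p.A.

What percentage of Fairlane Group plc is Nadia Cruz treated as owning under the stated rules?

6.6638%

Chain via Larkspur Media Ltd → Redpoint Textiles S.p.A. (R2): 26% × 31% × 22% = 1.7732% of Fairlane Group plc.
Chain via Copperline Shipping BV → Orion Industries Corp. (R2): 19% × 39% × 66% = 4.8906% of Fairlane Group plc.
Aggregating (R1): 1.7732% + 4.8906% = 6.6638%.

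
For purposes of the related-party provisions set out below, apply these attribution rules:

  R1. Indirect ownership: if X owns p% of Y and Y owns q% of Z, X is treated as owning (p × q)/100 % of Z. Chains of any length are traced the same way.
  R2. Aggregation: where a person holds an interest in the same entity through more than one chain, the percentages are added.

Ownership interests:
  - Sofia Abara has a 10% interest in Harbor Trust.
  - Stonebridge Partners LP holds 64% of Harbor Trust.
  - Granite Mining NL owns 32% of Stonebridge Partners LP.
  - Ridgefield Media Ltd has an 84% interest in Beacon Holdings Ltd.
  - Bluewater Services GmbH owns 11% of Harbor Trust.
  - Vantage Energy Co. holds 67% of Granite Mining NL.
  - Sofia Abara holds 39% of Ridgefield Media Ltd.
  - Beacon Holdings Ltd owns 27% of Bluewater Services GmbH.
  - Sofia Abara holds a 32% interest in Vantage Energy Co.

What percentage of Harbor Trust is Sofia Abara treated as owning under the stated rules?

Chain via Vantage Energy Co. → Granite Mining NL → Stonebridge Partners LP (R1): 32% × 67% × 32% × 64% = 4.390912% of Harbor Trust.
Chain via Ridgefield Media Ltd → Beacon Holdings Ltd → Bluewater Services GmbH (R1): 39% × 84% × 27% × 11% = 0.972972% of Harbor Trust.
Direct interest in Harbor Trust: 10%.
Aggregating (R2): 4.390912% + 0.972972% + 10% = 15.363884%.

15.363884%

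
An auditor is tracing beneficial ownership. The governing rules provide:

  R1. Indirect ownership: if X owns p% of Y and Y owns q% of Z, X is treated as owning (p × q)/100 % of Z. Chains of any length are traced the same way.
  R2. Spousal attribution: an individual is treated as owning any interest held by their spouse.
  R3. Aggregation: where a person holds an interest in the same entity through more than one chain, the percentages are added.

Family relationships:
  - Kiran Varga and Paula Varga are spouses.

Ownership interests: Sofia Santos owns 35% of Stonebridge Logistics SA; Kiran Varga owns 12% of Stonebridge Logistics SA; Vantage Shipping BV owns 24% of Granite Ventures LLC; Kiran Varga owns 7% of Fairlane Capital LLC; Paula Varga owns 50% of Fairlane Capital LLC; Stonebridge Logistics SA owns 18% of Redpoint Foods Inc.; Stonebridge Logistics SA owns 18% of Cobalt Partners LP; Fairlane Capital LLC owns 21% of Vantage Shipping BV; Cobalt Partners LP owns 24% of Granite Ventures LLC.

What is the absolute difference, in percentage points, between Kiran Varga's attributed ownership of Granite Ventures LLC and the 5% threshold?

By spousal attribution (R2), Kiran Varga is treated as also owning Paula Varga's interest in Fairlane Capital LLC, giving 7% + 50% = 57%.
Chain via Stonebridge Logistics SA → Cobalt Partners LP (R1): 12% × 18% × 24% = 0.5184% of Granite Ventures LLC.
Chain via Fairlane Capital LLC → Vantage Shipping BV (R1): 57% × 21% × 24% = 2.8728% of Granite Ventures LLC.
Aggregating (R3): 0.5184% + 2.8728% = 3.3912%.
3.3912% falls short of the 5% threshold by 1.6088 percentage points.

1.6088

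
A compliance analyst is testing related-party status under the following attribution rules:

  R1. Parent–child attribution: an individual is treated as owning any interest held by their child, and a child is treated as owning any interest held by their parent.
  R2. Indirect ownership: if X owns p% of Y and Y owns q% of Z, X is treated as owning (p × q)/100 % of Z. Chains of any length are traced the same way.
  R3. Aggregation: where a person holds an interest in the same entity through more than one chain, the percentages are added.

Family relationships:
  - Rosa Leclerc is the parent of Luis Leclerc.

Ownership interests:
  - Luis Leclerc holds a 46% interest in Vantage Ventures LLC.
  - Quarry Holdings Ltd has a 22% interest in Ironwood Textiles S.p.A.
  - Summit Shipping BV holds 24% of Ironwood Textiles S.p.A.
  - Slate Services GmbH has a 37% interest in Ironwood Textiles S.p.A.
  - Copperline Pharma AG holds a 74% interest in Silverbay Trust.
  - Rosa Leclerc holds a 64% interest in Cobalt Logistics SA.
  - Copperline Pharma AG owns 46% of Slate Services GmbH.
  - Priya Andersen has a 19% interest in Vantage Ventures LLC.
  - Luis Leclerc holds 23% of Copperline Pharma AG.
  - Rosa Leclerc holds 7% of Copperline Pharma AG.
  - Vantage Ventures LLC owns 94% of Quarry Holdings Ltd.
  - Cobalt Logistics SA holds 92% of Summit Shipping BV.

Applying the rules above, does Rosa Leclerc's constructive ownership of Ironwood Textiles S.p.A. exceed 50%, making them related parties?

By parent–child attribution (R1), Rosa Leclerc is treated as also owning Luis Leclerc's interest in Copperline Pharma AG, giving 7% + 23% = 30%.
By parent–child attribution (R1), Rosa Leclerc is treated as owning Luis Leclerc's 46% interest in Vantage Ventures LLC.
Chain via Cobalt Logistics SA → Summit Shipping BV (R2): 64% × 92% × 24% = 14.1312% of Ironwood Textiles S.p.A.
Chain via Copperline Pharma AG → Slate Services GmbH (R2): 30% × 46% × 37% = 5.106% of Ironwood Textiles S.p.A.
Chain via Vantage Ventures LLC → Quarry Holdings Ltd (R2): 46% × 94% × 22% = 9.5128% of Ironwood Textiles S.p.A.
Aggregating (R3): 14.1312% + 5.106% + 9.5128% = 28.75%.
28.75% does not exceed the 50% threshold, so Rosa is not a related party to Ironwood Textiles S.p.A.

No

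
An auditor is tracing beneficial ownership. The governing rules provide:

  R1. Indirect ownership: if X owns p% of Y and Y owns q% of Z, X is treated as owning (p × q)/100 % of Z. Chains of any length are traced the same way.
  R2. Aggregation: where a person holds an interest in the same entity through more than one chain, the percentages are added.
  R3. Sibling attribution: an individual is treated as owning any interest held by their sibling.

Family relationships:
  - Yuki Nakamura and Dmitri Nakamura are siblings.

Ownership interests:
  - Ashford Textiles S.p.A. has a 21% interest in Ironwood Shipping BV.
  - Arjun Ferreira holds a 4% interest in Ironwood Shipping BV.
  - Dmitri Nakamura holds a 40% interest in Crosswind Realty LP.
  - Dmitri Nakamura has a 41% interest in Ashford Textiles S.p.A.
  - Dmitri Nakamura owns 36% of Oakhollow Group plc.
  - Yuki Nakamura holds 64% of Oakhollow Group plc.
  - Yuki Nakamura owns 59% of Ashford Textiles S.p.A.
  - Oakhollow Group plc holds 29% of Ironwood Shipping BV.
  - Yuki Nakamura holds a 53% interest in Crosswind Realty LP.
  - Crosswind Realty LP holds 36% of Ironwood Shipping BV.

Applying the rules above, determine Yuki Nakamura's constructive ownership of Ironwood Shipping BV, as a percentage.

By sibling attribution (R3), Yuki Nakamura is treated as also owning Dmitri Nakamura's interest in Oakhollow Group plc, giving 64% + 36% = 100%.
By sibling attribution (R3), Yuki Nakamura is treated as also owning Dmitri Nakamura's interest in Crosswind Realty LP, giving 53% + 40% = 93%.
By sibling attribution (R3), Yuki Nakamura is treated as also owning Dmitri Nakamura's interest in Ashford Textiles S.p.A, giving 59% + 41% = 100%.
Chain via Oakhollow Group plc (R1): 100% × 29% = 29% of Ironwood Shipping BV.
Chain via Crosswind Realty LP (R1): 93% × 36% = 33.48% of Ironwood Shipping BV.
Chain via Ashford Textiles S.p.A. (R1): 100% × 21% = 21% of Ironwood Shipping BV.
Aggregating (R2): 29% + 33.48% + 21% = 83.48%.

83.48%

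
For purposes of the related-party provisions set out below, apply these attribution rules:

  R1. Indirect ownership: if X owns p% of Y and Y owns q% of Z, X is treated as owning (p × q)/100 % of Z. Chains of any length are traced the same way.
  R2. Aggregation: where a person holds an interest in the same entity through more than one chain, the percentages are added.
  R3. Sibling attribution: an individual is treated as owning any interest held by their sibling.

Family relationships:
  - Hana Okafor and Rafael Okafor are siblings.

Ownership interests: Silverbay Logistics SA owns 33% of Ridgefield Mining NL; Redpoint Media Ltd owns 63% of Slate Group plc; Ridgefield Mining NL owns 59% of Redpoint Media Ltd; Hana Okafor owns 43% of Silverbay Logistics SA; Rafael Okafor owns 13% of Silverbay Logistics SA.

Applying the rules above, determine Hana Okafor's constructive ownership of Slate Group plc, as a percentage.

By sibling attribution (R3), Hana Okafor is treated as also owning Rafael Okafor's interest in Silverbay Logistics SA, giving 43% + 13% = 56%.
Chain via Silverbay Logistics SA → Ridgefield Mining NL → Redpoint Media Ltd (R1): 56% × 33% × 59% × 63% = 6.869016% of Slate Group plc.

6.869016%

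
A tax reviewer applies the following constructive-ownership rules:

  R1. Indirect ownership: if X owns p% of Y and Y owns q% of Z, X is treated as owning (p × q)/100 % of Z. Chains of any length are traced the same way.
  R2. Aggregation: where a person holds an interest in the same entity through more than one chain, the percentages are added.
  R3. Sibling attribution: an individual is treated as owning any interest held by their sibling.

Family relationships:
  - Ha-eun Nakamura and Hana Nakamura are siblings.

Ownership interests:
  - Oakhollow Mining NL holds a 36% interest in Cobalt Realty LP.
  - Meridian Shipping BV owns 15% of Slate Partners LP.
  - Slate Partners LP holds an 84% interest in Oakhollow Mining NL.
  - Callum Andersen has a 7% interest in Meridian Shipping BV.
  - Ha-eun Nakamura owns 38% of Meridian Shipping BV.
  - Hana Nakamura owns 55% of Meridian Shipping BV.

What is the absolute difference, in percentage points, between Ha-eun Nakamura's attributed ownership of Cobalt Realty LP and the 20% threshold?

By sibling attribution (R3), Ha-eun Nakamura is treated as also owning Hana Nakamura's interest in Meridian Shipping BV, giving 38% + 55% = 93%.
Chain via Meridian Shipping BV → Slate Partners LP → Oakhollow Mining NL (R1): 93% × 15% × 84% × 36% = 4.21848% of Cobalt Realty LP.
4.21848% falls short of the 20% threshold by 15.78152 percentage points.

15.78152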